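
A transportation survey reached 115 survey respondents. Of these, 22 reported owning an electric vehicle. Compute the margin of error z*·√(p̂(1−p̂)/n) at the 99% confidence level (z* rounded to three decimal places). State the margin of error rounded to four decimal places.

ME = 0.0945

Sample proportion p̂ = 22/115 = 0.19130.
Standard error of p̂: √(0.154707/115) = √0.001345278 = 0.036678.
z* = 2.576 at the 99% level.
ME = 2.576·0.036678 = 0.0945.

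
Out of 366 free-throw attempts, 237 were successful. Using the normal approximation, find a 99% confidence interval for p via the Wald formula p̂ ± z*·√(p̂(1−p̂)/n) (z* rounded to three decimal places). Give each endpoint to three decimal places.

Sample proportion p̂ = 237/366 = 0.64754.
Standard error of p̂: √(0.228232/366) = √0.000623584 = 0.024972.
The 99% critical value is z* = 2.576.
Margin of error: 2.576 × 0.024972 = 0.06433.
Interval: 0.64754 ± 0.06433 → (0.583, 0.712).

(0.583, 0.712)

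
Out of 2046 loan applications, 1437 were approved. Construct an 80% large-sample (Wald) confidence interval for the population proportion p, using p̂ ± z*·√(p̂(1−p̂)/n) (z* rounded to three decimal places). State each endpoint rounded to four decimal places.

The sample proportion is 1437/2046 = 0.70235.
SE(p̂) = √(0.70235·0.29765/2046) = 0.010108.
z* = 1.282 at the 80% level.
Margin of error: 1.282 × 0.010108 = 0.01296.
Interval: 0.70235 ± 0.01296 → (0.6894, 0.7153).

(0.6894, 0.7153)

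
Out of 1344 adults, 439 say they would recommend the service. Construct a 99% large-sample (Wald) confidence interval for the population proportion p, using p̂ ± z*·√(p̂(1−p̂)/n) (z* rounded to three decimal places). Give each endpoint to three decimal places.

The sample proportion is 439/1344 = 0.32664.
SE = √(p̂(1−p̂)/n) = √(0.219945/1344) = 0.012793.
The 99% critical value is z* = 2.576.
Margin = 2.576·0.012793 = 0.03295.
So the interval runs from 0.294 to 0.360.

(0.294, 0.360)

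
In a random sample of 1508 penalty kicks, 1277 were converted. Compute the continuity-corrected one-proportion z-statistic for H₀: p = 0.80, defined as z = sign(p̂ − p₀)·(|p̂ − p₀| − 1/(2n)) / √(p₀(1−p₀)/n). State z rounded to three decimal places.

z = 4.513

With x = 1277 successes in n = 1508, p̂ = 0.84682. p̂ − p₀ = 0.046817.
Continuity correction 1/(2n) = 1/3016 = 0.000332.
Corrected numerator: |0.046817| − 0.000332 = 0.046485.
SE₀ = √(0.80·0.20/1508) = 0.010301.
z = (+)0.046485/0.010301 = 4.513.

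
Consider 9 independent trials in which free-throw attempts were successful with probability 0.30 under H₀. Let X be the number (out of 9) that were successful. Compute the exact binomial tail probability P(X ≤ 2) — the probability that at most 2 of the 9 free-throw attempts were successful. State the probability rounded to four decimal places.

X is binomial with n = 9 and p = 0.30.
P(X ≤ 2) = C(9,0)·0.30^0·0.70^9 + C(9,1)·0.30^1·0.70^8 + C(9,2)·0.30^2·0.70^7.
= 0.040354 + 0.155650 + 0.266828 = 0.4628.

P = 0.4628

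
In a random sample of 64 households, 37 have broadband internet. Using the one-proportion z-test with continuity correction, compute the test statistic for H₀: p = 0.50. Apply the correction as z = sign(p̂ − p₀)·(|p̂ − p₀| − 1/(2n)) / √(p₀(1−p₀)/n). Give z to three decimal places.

p̂ = 37/64 = 0.57812. p̂ − p₀ = 0.078125.
Continuity correction 1/(2n) = 1/128 = 0.007812.
Corrected numerator: |0.078125| − 0.007812 = 0.070313.
SE₀ = √(0.50·0.50/64) = 0.062500.
z = (+)0.070313/0.062500 = 1.125.

z = 1.125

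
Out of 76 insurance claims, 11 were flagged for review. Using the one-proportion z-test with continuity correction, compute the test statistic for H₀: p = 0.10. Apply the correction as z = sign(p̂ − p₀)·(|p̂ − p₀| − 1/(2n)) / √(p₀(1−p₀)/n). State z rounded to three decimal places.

The sample proportion is 11/76 = 0.14474. p̂ − p₀ = 0.044737.
Continuity correction 1/(2n) = 1/152 = 0.006579.
Corrected numerator: |0.044737| − 0.006579 = 0.038158.
Under H₀, SE = √(p₀(1−p₀)/n) = √(0.10·0.90/76) = √0.001184211 = 0.034412.
z = (+)0.038158/0.034412 = 1.109.

z = 1.109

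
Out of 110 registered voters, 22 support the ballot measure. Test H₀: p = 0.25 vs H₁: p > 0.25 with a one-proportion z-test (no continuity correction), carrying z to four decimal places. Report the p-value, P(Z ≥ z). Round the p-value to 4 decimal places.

p-value = 0.8871

With x = 22 successes in n = 110, p̂ = 0.20000.
Null standard error: √(0.25·0.75/110) = √0.001704545 = 0.041286.
Test statistic (full precision, shown to 4 dp): z = (22/110 − 0.25)/SE₀ ≈ -1.2111.
p-value = P(Z ≥ z) with z = -1.2111 → 0.8871.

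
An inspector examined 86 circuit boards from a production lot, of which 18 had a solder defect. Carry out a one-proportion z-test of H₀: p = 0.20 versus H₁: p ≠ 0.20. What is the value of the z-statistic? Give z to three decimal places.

With x = 18 successes in n = 86, p̂ = 0.20930.
SE₀ = √(0.20·0.80/86) = 0.043133.
Test statistic: z = 0.00930/0.043133 = 0.216.

z = 0.216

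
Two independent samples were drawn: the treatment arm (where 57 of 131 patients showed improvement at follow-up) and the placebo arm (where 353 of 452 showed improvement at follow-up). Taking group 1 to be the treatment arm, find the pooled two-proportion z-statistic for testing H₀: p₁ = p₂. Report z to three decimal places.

Sample proportions: p̂₁ = 57/131 = 0.43511 and p̂₂ = 353/452 = 0.78097.
Pooled p̂ = (57+353)/(131+452) = 410/583 = 0.70326.
Pooled SE = √[0.2086858·0.00984598] ≈ 0.045329.
z = -0.34586/0.045329 = -7.630.

z = -7.630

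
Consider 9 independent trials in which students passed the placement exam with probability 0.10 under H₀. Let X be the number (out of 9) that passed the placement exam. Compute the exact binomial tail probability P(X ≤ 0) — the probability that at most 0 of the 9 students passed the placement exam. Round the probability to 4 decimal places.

X ~ Binomial(n=9, p=0.10).
P(X ≤ 0) = C(9,0)·0.10^0·0.90^9.
= 0.387420 = 0.3874.

P = 0.3874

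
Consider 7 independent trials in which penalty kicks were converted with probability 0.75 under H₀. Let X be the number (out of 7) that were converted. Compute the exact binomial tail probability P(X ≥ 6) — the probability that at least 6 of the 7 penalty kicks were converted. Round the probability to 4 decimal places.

P = 0.4449

X ~ Binomial(n=7, p=0.75).
P(X ≥ 6) = C(7,6)·0.75^6·0.25^1 + C(7,7)·0.75^7·0.25^0.
= 0.311462 + 0.133484 = 0.4449.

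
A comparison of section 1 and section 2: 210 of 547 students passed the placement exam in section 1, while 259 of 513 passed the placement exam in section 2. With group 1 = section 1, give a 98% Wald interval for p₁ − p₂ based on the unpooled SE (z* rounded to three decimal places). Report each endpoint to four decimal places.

(-0.1915, -0.0504)

p̂₁ = 0.38391, p̂₂ = 0.50487, so the observed difference is -0.12096.
Unpooled SE = √(p̂₁(1−p̂₁)/n₁ + p̂₂(1−p̂₂)/n₂) = √(0.000432402 + 0.000487283) = 0.030326.
z* = 2.326 at the 98% level. Margin of error = 0.07054.
Interval: -0.12096 ± 0.07054 → (-0.1915, -0.0504).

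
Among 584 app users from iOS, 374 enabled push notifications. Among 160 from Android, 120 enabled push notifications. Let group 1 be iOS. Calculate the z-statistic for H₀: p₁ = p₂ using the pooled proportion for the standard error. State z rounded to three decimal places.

z = -2.600

Sample proportions: p̂₁ = 374/584 = 0.64041 and p̂₂ = 120/160 = 0.75000.
Pooling: p̂ = 494/744 = 0.66398.
Pooled SE = √[0.2231111·0.00796233] ≈ 0.042148.
z = -0.10959/0.042148 = -2.600.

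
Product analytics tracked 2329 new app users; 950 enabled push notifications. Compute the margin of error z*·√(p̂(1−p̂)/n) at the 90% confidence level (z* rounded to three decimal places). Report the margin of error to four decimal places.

ME = 0.0168

With x = 950 successes in n = 2329, p̂ = 0.40790.
Standard error of p̂: √(0.241518/2329) = √0.000103700 = 0.010183.
The 90% critical value is z* = 1.645.
So ME = 0.0168.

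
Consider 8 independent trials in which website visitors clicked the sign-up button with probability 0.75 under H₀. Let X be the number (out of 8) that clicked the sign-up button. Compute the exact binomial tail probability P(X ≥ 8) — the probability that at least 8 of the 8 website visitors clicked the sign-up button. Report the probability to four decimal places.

X ~ Binomial(n=8, p=0.75).
P(X ≥ 8) = C(8,8)·0.75^8·0.25^0.
= 0.100113 = 0.1001.

P = 0.1001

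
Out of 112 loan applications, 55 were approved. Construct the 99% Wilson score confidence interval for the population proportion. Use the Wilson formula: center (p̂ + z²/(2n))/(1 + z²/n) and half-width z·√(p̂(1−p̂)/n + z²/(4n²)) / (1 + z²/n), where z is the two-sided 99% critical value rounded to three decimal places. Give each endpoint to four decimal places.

(0.3733, 0.6098)

p̂ = 55/112 = 0.49107; z = 2.576, so z² = 6.635776.
Denominator 1 + z²/n = 1 + 6.635776/112 = 1.059248.
Center = (0.49107 + 0.029624)/1.059248 = 0.49157.
Radicand: p̂(1−p̂)/n + z²/(4n²) = 0.002231431 + 0.000132250 = 0.002363681.
Half-width = 2.576·√0.002363681/1.059248 = 0.11823.
CI: 0.49157 ± 0.11823 = (0.3733, 0.6098).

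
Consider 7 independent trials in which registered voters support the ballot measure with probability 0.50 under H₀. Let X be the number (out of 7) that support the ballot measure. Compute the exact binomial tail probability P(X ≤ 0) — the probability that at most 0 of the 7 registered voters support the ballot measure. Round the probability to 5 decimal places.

P = 0.00781

X is binomial with n = 7 and p = 0.50.
P(X ≤ 0) = C(7,0)·0.50^0·0.50^7.
= 0.007812 = 0.00781.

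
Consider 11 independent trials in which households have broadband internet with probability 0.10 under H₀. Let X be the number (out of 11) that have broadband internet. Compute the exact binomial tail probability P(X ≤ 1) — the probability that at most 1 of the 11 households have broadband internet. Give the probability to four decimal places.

P = 0.6974

X ~ Binomial(n=11, p=0.10).
P(X ≤ 1) = C(11,0)·0.10^0·0.90^11 + C(11,1)·0.10^1·0.90^10.
= 0.313811 + 0.383546 = 0.6974.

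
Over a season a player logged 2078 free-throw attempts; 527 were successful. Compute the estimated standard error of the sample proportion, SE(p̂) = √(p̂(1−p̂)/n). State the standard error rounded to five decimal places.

SE = 0.00954

With x = 527 successes in n = 2078, p̂ = 0.25361.
p̂(1−p̂) = 0.25361·0.74639 = 0.189292.
SE = √(0.189292/2078) = √0.000091093 = 0.00954.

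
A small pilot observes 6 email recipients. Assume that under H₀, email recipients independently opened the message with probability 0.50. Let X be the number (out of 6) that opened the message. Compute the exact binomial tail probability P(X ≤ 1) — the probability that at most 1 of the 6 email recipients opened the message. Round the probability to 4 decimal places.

P = 0.1094

X ~ Binomial(n=6, p=0.50).
P(X ≤ 1) = C(6,0)·0.50^0·0.50^6 + C(6,1)·0.50^1·0.50^5.
= 0.015625 + 0.093750 = 0.1094.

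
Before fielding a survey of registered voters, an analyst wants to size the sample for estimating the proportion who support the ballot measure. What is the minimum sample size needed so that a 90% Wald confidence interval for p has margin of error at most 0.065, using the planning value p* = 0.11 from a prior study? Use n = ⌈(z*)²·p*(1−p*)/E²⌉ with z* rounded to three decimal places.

The 90% critical value is z* = 1.645.
p*(1−p*) = 0.0979.
(z*)²·p*(1−p*)/E² = 2.706025·0.0979/0.004225 = 62.703.
Rounding up, n = 63.

n = 63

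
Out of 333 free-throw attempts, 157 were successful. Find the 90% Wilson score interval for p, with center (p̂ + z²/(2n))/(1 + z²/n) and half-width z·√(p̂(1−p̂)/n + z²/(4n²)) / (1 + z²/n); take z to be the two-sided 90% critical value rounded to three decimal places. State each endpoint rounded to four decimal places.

(0.4269, 0.5165)

p̂ = 157/333 = 0.47147; z = 1.645, so z² = 2.706025.
1 + z²/n = 1.008126.
Adjusted center: (0.47147 + z²/(2n))/1.008126 = 0.47170.
Radicand: p̂(1−p̂)/n + z²/(4n²) = 0.000748307 + 0.000006101 = 0.000754408.
Half-width = 1.645·√0.000754408/1.008126 = 0.04482.
CI: 0.47170 ± 0.04482 = (0.4269, 0.5165).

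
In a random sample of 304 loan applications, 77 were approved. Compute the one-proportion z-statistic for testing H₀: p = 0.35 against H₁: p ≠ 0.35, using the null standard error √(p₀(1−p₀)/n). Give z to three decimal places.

z = -3.535

The sample proportion is 77/304 = 0.25329.
SE₀ = √(0.35·0.65/304) = 0.027356.
z = (p̂ − p₀)/SE = (0.25329 − 0.35)/0.027356 = -3.535.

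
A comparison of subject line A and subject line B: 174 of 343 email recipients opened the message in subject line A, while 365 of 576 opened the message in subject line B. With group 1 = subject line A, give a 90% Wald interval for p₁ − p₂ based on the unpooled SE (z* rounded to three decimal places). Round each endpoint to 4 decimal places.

(-0.1817, -0.0711)

p̂₁ = 174/343 = 0.50729, p̂₂ = 365/576 = 0.63368; p̂₁ − p̂₂ = -0.12639.
Unpooled SE = √(p̂₁(1−p̂₁)/n₁ + p̂₂(1−p̂₂)/n₂) = √(0.000728708 + 0.000403003) = 0.033641.
The 90% critical value is z* = 1.645. Margin of error = 0.05534.
So the interval runs from -0.1817 to -0.0711.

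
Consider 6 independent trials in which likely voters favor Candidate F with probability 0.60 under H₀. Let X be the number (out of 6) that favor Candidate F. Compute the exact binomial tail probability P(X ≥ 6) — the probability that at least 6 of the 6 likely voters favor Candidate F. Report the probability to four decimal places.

P = 0.0467

X ~ Binomial(n=6, p=0.60).
P(X ≥ 6) = C(6,6)·0.60^6·0.40^0.
= 0.046656 = 0.0467.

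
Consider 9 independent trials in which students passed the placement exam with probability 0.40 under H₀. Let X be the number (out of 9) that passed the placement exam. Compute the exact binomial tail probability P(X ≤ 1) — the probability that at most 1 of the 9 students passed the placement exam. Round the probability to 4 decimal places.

X is binomial with n = 9 and p = 0.40.
P(X ≤ 1) = C(9,0)·0.40^0·0.60^9 + C(9,1)·0.40^1·0.60^8.
= 0.010078 + 0.060466 = 0.0705.

P = 0.0705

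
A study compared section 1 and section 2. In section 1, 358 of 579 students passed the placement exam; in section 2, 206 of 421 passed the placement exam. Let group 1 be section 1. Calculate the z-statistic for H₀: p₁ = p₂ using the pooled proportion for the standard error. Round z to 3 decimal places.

Sample proportions: p̂₁ = 358/579 = 0.61831 and p̂₂ = 206/421 = 0.48931.
Pooling: p̂ = 564/1000 = 0.56400.
Pooled SE = √[0.2459040·0.00410241] ≈ 0.031762.
z = (p̂₁ − p̂₂)/SE = (0.61831 − 0.48931)/0.031762 = 0.12900/0.031762 = 4.061.

z = 4.061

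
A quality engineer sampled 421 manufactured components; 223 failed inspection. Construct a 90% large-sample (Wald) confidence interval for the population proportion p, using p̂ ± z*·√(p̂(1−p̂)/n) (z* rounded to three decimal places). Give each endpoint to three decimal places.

(0.490, 0.570)

The sample proportion is 223/421 = 0.52969.
SE(p̂) = √(0.52969·0.47031/421) = 0.024326.
For 90% confidence, z* = 1.645.
Margin = 1.645·0.024326 = 0.04002.
So the interval runs from 0.490 to 0.570.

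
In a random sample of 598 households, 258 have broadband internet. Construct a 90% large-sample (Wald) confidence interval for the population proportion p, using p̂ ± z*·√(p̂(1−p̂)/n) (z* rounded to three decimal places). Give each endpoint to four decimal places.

(0.3981, 0.4648)

Sample proportion p̂ = 258/598 = 0.43144.
SE(p̂) = √(0.43144·0.56856/598) = 0.020253.
z* = 1.645 at the 90% level.
Margin of error: 1.645 × 0.020253 = 0.03332.
Interval: 0.43144 ± 0.03332 → (0.3981, 0.4648).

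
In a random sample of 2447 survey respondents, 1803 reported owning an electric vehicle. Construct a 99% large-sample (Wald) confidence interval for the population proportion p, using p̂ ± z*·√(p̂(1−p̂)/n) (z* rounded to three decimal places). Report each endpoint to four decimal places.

(0.7139, 0.7598)

p̂ = 1803/2447 = 0.73682.
SE(p̂) = √(0.73682·0.26318/2447) = 0.008902.
The 99% critical value is z* = 2.576.
Margin = 2.576·0.008902 = 0.02293.
So the interval runs from 0.7139 to 0.7598.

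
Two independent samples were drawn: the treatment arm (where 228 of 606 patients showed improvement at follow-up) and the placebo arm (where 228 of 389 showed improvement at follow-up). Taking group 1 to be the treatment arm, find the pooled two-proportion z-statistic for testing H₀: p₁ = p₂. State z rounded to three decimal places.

p̂₁ = 228/606 = 0.37624, p̂₂ = 228/389 = 0.58612.
Pooling: p̂ = 456/995 = 0.45829.
SE = √[p̂(1−p̂)(1/n₁+1/n₂)] = √[0.45829·0.54171·(1/606+1/389)] ≈ 0.032371.
z = -0.20988/0.032371 = -6.484.

z = -6.484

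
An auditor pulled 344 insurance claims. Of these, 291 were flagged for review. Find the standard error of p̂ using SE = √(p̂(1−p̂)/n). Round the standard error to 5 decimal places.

Sample proportion p̂ = 291/344 = 0.84593.
p̂(1−p̂) = 0.130332.
Dividing by n and taking the root: √0.000378872 = 0.01946.

SE = 0.01946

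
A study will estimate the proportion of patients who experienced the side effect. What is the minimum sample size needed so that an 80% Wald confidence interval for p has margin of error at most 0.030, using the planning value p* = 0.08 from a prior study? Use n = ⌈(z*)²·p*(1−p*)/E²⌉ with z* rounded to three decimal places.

n = 135

z* = 1.282 at the 80% level.
p*(1−p*) = 0.08·0.92 = 0.0736.
(z*)²·p*(1−p*)/E² = 1.643524·0.0736/0.000900 = 134.404.
Rounding up, n = 135.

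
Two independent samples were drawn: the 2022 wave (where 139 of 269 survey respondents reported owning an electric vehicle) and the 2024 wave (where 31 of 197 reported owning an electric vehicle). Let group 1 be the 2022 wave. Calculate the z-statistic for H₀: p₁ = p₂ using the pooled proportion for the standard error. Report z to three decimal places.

z = 7.961

Sample proportions: p̂₁ = 139/269 = 0.51673 and p̂₂ = 31/197 = 0.15736.
Pooling: p̂ = 170/466 = 0.36481.
SE = √[p̂(1−p̂)(1/n₁+1/n₂)] = √[0.36481·0.63519·(1/269+1/197)] ≈ 0.045141.
z = 0.35937/0.045141 = 7.961.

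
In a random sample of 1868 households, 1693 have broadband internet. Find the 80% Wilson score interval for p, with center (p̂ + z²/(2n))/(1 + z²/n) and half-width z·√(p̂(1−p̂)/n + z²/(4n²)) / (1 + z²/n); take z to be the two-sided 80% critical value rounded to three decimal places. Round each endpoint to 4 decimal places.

Here p̂ = 1693/1868 = 0.90632 and z = 1.282 (z² = 1.643524).
1 + z²/n = 1.000880.
Center = (0.90632 + 0.000440)/1.000880 = 0.90596.
Radicand: p̂(1−p̂)/n + z²/(4n²) = 0.000045453 + 0.000000118 = 0.000045571.
Half-width = 1.282·√0.000045571/1.000880 = 0.00865.
Interval: 0.90596 ± 0.00865 → (0.8973, 0.9146).

(0.8973, 0.9146)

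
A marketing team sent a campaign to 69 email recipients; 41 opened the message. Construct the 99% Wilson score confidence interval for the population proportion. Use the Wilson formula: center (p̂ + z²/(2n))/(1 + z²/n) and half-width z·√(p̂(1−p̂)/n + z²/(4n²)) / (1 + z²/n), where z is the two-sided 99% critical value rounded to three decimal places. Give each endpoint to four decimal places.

(0.4403, 0.7316)

Here p̂ = 41/69 = 0.59420 and z = 2.576 (z² = 6.635776).
Denominator 1 + z²/n = 1 + 6.635776/69 = 1.096171.
Center = (0.59420 + 0.048085)/1.096171 = 0.58594.
Radicand: p̂(1−p̂)/n + z²/(4n²) = 0.003494577 + 0.000348444 = 0.003843021.
Half-width = 2.576·√0.003843021/1.096171 = 0.14568.
So the interval runs from 0.4403 to 0.7316.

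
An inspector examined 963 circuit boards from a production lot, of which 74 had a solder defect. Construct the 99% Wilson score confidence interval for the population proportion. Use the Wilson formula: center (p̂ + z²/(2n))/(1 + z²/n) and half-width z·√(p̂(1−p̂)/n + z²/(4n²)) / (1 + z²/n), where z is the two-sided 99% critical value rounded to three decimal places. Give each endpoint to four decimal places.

Here p̂ = 74/963 = 0.07684 and z = 2.576 (z² = 6.635776).
Denominator 1 + z²/n = 1 + 6.635776/963 = 1.006891.
Center = (0.07684 + 0.003445)/1.006891 = 0.07974.
Radicand: p̂(1−p̂)/n + z²/(4n²) = 0.000073664 + 0.000001789 = 0.000075453.
Half-width = z·√(radicand)/denom = 2.576·0.008686/1.006891 = 0.02222.
CI: 0.07974 ± 0.02222 = (0.0575, 0.1020).

(0.0575, 0.1020)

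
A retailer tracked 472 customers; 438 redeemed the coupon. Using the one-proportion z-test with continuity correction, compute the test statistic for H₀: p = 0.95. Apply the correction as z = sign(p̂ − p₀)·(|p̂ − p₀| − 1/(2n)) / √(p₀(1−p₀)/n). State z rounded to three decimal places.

Sample proportion p̂ = 438/472 = 0.92797. p̂ − p₀ = -0.022034.
1/(2n) = 0.001059.
Corrected numerator: |-0.022034| − 0.001059 = 0.020975.
Null standard error: √(0.95·0.05/472) = √0.000100636 = 0.010032.
z = −0.020975/0.010032 = -2.091.

z = -2.091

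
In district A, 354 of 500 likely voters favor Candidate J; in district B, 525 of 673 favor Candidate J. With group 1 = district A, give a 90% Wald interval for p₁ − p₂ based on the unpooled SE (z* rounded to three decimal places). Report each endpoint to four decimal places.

(-0.1146, -0.0296)

p̂₁ = 354/500 = 0.70800, p̂₂ = 525/673 = 0.78009; p̂₁ − p̂₂ = -0.07209.
SE = √(0.000413472 + 0.000254904) = √0.000668376 = 0.025853.
z* = 1.645 at the 90% level. Margin = 1.645·0.025853 = 0.04253.
So the interval runs from -0.1146 to -0.0296.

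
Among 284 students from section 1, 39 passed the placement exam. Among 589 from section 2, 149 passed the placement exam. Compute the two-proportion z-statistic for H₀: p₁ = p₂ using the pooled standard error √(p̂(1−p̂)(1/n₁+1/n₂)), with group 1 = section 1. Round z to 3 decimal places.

Sample proportions: p̂₁ = 39/284 = 0.13732 and p̂₂ = 149/589 = 0.25297.
Pooling: p̂ = 188/873 = 0.21535.
SE = √[p̂(1−p̂)(1/n₁+1/n₂)] = √[0.21535·0.78465·(1/284+1/589)] ≈ 0.029696.
z = (p̂₁ − p̂₂)/SE = (0.13732 − 0.25297)/0.029696 = -0.11565/0.029696 = -3.894.

z = -3.894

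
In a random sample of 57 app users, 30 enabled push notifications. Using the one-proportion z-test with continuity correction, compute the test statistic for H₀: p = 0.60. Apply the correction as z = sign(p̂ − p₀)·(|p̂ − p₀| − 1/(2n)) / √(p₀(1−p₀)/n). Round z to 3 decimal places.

p̂ = 30/57 = 0.52632. p̂ − p₀ = -0.073684.
Continuity correction 1/(2n) = 1/114 = 0.008772.
Corrected numerator: |-0.073684| − 0.008772 = 0.064912.
Null standard error: √(0.60·0.40/57) = √0.004210526 = 0.064889.
z = (−)0.064912/0.064889 = -1.000.

z = -1.000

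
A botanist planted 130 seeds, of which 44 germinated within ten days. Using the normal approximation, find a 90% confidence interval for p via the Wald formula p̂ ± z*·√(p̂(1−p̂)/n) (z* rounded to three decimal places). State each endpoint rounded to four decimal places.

(0.2702, 0.4067)

With x = 44 successes in n = 130, p̂ = 0.33846.
SE = √(p̂(1−p̂)/n) = √(0.223905/130) = 0.041501.
For 90% confidence, z* = 1.645.
Margin = 1.645·0.041501 = 0.06827.
So the interval runs from 0.2702 to 0.4067.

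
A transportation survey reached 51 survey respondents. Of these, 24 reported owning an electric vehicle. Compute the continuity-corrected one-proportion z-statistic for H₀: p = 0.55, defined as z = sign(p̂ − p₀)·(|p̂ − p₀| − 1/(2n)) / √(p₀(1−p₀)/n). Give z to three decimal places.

z = -0.999

p̂ = 24/51 = 0.47059. p̂ − p₀ = -0.079412.
Continuity correction 1/(2n) = 1/102 = 0.009804.
Corrected numerator: |-0.079412| − 0.009804 = 0.069608.
SE₀ = √(0.55·0.45/51) = 0.069663.
z = −0.069608/0.069663 = -0.999.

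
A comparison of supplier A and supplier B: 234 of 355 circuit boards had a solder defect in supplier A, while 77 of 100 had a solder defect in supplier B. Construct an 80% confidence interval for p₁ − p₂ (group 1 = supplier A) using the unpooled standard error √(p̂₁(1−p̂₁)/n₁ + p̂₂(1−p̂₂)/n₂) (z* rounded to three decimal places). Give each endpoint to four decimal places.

p̂₁ = 234/355 = 0.65915, p̂₂ = 77/100 = 0.77000; p̂₁ − p̂₂ = -0.11085.
SE = √(0.000632872 + 0.001771000) = √0.002403872 = 0.049029.
The 80% critical value is z* = 1.282. Margin of error = 0.06286.
Interval: -0.11085 ± 0.06286 → (-0.1737, -0.0480).

(-0.1737, -0.0480)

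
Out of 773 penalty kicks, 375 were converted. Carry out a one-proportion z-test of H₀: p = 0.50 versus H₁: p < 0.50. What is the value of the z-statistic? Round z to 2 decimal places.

The sample proportion is 375/773 = 0.48512.
SE₀ = √(0.50·0.50/773) = 0.017984.
z = (0.48512 − 0.50)/0.017984 = -0.01488/0.017984 = -0.83.

z = -0.83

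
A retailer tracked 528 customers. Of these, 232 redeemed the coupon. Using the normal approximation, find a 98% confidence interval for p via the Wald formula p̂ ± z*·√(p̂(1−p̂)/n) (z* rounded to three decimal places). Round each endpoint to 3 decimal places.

p̂ = 232/528 = 0.43939.
SE = √(p̂(1−p̂)/n) = √(0.246327/528) = 0.021599.
For 98% confidence, z* = 2.326.
Margin of error: 2.326 × 0.021599 = 0.05024.
CI: 0.43939 ± 0.05024 = (0.389, 0.490).

(0.389, 0.490)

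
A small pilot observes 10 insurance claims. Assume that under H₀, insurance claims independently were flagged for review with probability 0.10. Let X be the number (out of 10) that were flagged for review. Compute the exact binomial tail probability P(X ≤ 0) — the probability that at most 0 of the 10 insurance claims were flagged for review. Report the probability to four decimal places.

X is binomial with n = 10 and p = 0.10.
P(X ≤ 0) = C(10,0)·0.10^0·0.90^10.
= 0.348678 = 0.3487.

P = 0.3487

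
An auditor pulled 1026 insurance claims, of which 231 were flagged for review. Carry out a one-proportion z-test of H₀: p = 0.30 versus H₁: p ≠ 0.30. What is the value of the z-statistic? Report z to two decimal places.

z = -5.23

p̂ = 231/1026 = 0.22515.
SE₀ = √(0.30·0.70/1026) = 0.014307.
z = (0.22515 − 0.30)/0.014307 = -0.07485/0.014307 = -5.23.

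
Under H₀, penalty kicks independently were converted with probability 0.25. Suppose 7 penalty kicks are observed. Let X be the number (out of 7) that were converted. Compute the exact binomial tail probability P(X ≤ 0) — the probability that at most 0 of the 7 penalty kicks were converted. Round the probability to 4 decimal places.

X is binomial with n = 7 and p = 0.25.
P(X ≤ 0) = C(7,0)·0.25^0·0.75^7.
= 0.133484 = 0.1335.

P = 0.1335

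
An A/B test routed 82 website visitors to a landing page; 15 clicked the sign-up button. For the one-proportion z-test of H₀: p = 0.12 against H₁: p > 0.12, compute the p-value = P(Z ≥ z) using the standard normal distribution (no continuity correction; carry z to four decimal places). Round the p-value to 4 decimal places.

p̂ = 15/82 = 0.18293.
Null standard error: √(0.12·0.88/82) = √0.001287805 = 0.035886.
z = (p̂ − p₀)/SE = (15/82 − 0.12)/0.035886 ≈ 1.7535.
p-value = P(Z ≥ z) with z = 1.7535 → 0.0398.

p-value = 0.0398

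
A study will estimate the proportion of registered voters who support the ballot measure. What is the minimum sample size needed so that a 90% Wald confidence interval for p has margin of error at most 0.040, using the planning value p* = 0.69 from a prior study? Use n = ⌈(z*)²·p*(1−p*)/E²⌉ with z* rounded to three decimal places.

z* = 1.645 at the 90% level.
p*(1−p*) = 0.2139.
Required n before rounding: 2.706025 × 0.2139 / 0.040² = 361.762.
⌈361.762⌉ = 362.

n = 362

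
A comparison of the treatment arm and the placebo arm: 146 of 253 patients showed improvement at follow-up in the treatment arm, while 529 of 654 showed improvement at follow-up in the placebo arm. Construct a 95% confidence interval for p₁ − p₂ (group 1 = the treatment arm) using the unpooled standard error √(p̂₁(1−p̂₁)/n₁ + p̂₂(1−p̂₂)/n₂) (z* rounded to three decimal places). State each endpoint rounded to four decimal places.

(-0.2997, -0.1639)

p̂₁ = 146/253 = 0.57708, p̂₂ = 529/654 = 0.80887; p̂₁ − p̂₂ = -0.23179.
SE = √(0.000964662 + 0.000236392) = √0.001201054 = 0.034656.
The 95% critical value is z* = 1.960. Margin = 1.960·0.034656 = 0.06793.
CI: -0.23179 ± 0.06793 = (-0.2997, -0.1639).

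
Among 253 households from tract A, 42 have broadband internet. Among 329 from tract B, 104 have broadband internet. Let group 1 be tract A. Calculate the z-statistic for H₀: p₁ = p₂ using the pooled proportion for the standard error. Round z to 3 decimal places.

p̂₁ = 42/253 = 0.16601, p̂₂ = 104/329 = 0.31611.
Pooled p̂ = (42+104)/(253+329) = 146/582 = 0.25086.
Pooled SE = √[0.1879288·0.00699208] ≈ 0.036249.
z = -0.15010/0.036249 = -4.141.

z = -4.141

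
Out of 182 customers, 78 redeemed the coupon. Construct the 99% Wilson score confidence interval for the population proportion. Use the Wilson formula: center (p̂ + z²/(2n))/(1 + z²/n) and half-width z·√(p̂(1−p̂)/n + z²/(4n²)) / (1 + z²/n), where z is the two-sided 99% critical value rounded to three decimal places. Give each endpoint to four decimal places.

(0.3382, 0.5239)

p̂ = 78/182 = 0.42857; z = 2.576, so z² = 6.635776.
1 + z²/n = 1.036460.
Adjusted center: (0.42857 + z²/(2n))/1.036460 = 0.43108.
Radicand: p̂(1−p̂)/n + z²/(4n²) = 0.001345593 + 0.000050083 = 0.001395676.
Half-width = z·√(radicand)/denom = 2.576·0.037359/1.036460 = 0.09285.
Interval: 0.43108 ± 0.09285 → (0.3382, 0.5239).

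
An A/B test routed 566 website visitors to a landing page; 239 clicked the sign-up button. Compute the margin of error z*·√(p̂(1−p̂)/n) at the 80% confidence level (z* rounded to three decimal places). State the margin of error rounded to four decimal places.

p̂ = 239/566 = 0.42226.
Standard error of p̂: √(0.243957/566) = √0.000431019 = 0.020761.
For 80% confidence, z* = 1.282.
So ME = 0.0266.

ME = 0.0266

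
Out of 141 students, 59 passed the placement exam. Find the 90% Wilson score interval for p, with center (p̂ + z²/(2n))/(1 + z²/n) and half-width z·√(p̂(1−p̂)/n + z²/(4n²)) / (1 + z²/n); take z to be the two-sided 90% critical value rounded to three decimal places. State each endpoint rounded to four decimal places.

Here p̂ = 59/141 = 0.41844 and z = 1.645 (z² = 2.706025).
Denominator 1 + z²/n = 1 + 2.706025/141 = 1.019192.
Adjusted center: (0.41844 + z²/(2n))/1.019192 = 0.41998.
Radicand: p̂(1−p̂)/n + z²/(4n²) = 0.001725872 + 0.000034028 = 0.001759900.
Half-width = 1.645·√0.001759900/1.019192 = 0.06771.
So the interval runs from 0.3523 to 0.4877.

(0.3523, 0.4877)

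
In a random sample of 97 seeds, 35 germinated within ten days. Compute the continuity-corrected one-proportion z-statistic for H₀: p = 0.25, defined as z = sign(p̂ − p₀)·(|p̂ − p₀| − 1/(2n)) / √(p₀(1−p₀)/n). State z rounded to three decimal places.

z = 2.403

The sample proportion is 35/97 = 0.36082. p̂ − p₀ = 0.110825.
Continuity correction 1/(2n) = 1/194 = 0.005155.
Corrected numerator: |0.110825| − 0.005155 = 0.105670.
SE₀ = √(0.25·0.75/97) = 0.043966.
z = (+)0.105670/0.043966 = 2.403.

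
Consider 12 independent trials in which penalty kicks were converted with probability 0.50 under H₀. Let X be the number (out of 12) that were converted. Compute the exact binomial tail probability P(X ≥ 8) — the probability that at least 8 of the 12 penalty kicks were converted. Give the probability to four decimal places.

P = 0.1938

X ~ Binomial(n=12, p=0.50).
P(X ≥ 8) = Σ_{j=8}^{12} C(12,j)·0.50^j·0.50^{12−j}.
= 0.120850 + 0.053711 + 0.016113 + 0.002930 + 0.000244 = 0.1938.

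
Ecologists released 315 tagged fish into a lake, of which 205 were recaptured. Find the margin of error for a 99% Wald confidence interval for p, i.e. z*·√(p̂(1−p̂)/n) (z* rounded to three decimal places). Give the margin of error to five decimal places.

ME = 0.06919

With x = 205 successes in n = 315, p̂ = 0.65079.
Standard error of p̂: √(0.227261/315) = √0.000721464 = 0.026860.
For 99% confidence, z* = 2.576.
ME = 2.576·0.026860 = 0.06919.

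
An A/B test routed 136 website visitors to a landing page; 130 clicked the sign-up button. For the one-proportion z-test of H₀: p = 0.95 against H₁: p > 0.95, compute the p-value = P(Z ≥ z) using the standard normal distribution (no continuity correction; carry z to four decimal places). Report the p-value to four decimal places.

Sample proportion p̂ = 130/136 = 0.95588.
SE₀ = √(0.95·0.05/136) = 0.018689.
Test statistic (full precision, shown to 4 dp): z = (130/136 − 0.95)/SE₀ ≈ 0.3148.
From the standard normal, P(Z ≥ z) = 0.3765.

p-value = 0.3765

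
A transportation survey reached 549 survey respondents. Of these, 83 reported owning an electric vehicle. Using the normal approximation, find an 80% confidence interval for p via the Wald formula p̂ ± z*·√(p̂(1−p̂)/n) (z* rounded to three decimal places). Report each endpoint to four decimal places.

(0.1316, 0.1708)

With x = 83 successes in n = 549, p̂ = 0.15118.
SE = √(p̂(1−p̂)/n) = √(0.128327/549) = 0.015289.
The 80% critical value is z* = 1.282.
Margin = 1.282·0.015289 = 0.01960.
CI: 0.15118 ± 0.01960 = (0.1316, 0.1708).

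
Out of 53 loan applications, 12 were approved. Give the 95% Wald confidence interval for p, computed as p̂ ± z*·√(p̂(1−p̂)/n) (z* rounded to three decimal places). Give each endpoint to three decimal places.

(0.114, 0.339)

The sample proportion is 12/53 = 0.22642.
SE = √(p̂(1−p̂)/n) = √(0.175151/53) = 0.057487.
The 95% critical value is z* = 1.960.
Margin = 1.960·0.057487 = 0.11267.
Interval: 0.22642 ± 0.11267 → (0.114, 0.339).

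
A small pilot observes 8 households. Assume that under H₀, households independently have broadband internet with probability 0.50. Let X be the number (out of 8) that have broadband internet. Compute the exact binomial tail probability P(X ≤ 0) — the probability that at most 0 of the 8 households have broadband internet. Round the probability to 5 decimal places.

X is binomial with n = 8 and p = 0.50.
P(X ≤ 0) = C(8,0)·0.50^0·0.50^8.
= 0.003906 = 0.00391.

P = 0.00391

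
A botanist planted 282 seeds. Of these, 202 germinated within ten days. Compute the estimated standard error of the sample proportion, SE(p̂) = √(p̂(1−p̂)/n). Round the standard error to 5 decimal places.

SE = 0.02684

p̂ = 202/282 = 0.71631.
p̂(1−p̂) = 0.203210.
SE = √(0.203210/282) = 0.02684.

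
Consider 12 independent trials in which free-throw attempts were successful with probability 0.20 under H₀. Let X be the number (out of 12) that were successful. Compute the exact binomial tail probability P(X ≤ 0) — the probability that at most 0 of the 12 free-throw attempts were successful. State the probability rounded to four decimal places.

X ~ Binomial(n=12, p=0.20).
P(X ≤ 0) = C(12,0)·0.20^0·0.80^12.
= 0.068719 = 0.0687.

P = 0.0687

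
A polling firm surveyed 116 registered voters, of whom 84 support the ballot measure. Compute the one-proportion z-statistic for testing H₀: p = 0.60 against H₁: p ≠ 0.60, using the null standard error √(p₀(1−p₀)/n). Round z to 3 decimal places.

Sample proportion p̂ = 84/116 = 0.72414.
SE₀ = √(0.60·0.40/116) = 0.045486.
Test statistic: z = 0.12414/0.045486 = 2.729.

z = 2.729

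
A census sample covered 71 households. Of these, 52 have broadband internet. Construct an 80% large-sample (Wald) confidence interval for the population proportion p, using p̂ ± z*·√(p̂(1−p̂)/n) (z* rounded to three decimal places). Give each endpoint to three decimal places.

With x = 52 successes in n = 71, p̂ = 0.73239.
SE(p̂) = √(0.73239·0.26761/71) = 0.052540.
For 80% confidence, z* = 1.282.
Margin of error: 1.282 × 0.052540 = 0.06736.
So the interval runs from 0.665 to 0.800.

(0.665, 0.800)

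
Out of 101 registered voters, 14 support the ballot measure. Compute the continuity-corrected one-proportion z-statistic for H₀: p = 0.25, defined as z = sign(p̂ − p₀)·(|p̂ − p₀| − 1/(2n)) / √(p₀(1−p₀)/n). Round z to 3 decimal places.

p̂ = 14/101 = 0.13861. p̂ − p₀ = -0.111386.
Continuity correction 1/(2n) = 1/202 = 0.004950.
Corrected numerator: |-0.111386| − 0.004950 = 0.106436.
SE₀ = √(0.25·0.75/101) = 0.043086.
z = −0.106436/0.043086 = -2.470.

z = -2.470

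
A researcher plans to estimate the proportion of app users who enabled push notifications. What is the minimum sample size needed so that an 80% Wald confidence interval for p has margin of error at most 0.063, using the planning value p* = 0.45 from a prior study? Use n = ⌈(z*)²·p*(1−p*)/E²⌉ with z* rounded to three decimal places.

n = 103

For 80% confidence, z* = 1.282.
p*(1−p*) = 0.45·0.55 = 0.2475.
(z*)²·p*(1−p*)/E² = 1.643524·0.2475/0.003969 = 102.487.
⌈102.487⌉ = 103.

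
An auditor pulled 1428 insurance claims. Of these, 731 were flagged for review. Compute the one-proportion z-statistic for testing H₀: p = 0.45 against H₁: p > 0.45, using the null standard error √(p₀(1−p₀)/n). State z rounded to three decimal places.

z = 4.702

p̂ = 731/1428 = 0.51190.
SE₀ = √(0.45·0.55/1428) = 0.013165.
z = (0.51190 − 0.45)/0.013165 = 0.06190/0.013165 = 4.702.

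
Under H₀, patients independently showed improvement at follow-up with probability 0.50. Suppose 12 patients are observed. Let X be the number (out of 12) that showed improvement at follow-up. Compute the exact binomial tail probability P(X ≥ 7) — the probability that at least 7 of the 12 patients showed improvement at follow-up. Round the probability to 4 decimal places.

X is binomial with n = 12 and p = 0.50.
P(X ≥ 7) = Σ_{j=7}^{12} C(12,j)·0.50^j·0.50^{12−j}.
= 0.193359 + 0.120850 + 0.053711 + 0.016113 + 0.002930 + 0.000244 = 0.3872.

P = 0.3872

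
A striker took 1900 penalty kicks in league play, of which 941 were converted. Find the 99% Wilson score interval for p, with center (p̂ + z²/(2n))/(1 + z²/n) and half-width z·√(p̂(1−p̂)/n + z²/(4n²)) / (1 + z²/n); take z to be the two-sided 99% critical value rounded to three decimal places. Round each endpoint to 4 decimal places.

p̂ = 941/1900 = 0.49526; z = 2.576, so z² = 6.635776.
1 + z²/n = 1.003493.
Center = (0.49526 + 0.001746)/1.003493 = 0.49528.
Radicand: p̂(1−p̂)/n + z²/(4n²) = 0.000131567 + 0.000000460 = 0.000132027.
Half-width = 2.576·√0.000132027/1.003493 = 0.02950.
Interval: 0.49528 ± 0.02950 → (0.4658, 0.5248).

(0.4658, 0.5248)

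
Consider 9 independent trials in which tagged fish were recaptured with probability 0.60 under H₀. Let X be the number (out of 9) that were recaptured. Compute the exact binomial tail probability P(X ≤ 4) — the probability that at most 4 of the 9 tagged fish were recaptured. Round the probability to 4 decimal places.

P = 0.2666

X is binomial with n = 9 and p = 0.60.
P(X ≤ 4) = Σ_{j=0}^{4} C(9,j)·0.60^j·0.40^{9−j}.
= 0.000262 + 0.003539 + 0.021234 + 0.074318 + 0.167215 = 0.2666.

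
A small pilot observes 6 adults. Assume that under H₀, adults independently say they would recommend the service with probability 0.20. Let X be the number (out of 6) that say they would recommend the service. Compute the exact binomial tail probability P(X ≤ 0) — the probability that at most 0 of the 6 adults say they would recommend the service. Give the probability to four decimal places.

X ~ Binomial(n=6, p=0.20).
P(X ≤ 0) = C(6,0)·0.20^0·0.80^6.
= 0.262144 = 0.2621.

P = 0.2621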